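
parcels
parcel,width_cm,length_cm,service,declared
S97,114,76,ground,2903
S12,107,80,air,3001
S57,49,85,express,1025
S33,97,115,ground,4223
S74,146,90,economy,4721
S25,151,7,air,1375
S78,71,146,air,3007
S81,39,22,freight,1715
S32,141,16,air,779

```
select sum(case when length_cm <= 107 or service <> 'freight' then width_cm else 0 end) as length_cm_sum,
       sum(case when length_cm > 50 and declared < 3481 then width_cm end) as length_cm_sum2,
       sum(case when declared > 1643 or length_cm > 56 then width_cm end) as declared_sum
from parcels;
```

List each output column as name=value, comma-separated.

length_cm_sum=915, length_cm_sum2=341, declared_sum=623

[length_cm_sum: length_cm <= 107 or service <> 'freight']
parcel=S97: ✓ → 114
parcel=S12: ✓ → 107
parcel=S57: ✓ → 49
parcel=S33: ✓ → 97
parcel=S74: ✓ → 146
parcel=S25: ✓ → 151
parcel=S78: ✓ → 71
parcel=S81: ✓ → 39
parcel=S32: ✓ → 141
length_cm_sum = 114 + 107 + 49 + 97 + 146 + 151 + 71 + 39 + 141 = 915
—
[length_cm_sum2: length_cm > 50 and declared < 3481]
parcel=S97: ✓ → 114
parcel=S12: ✓ → 107
parcel=S57: ✓ → 49
parcel=S33: ✗
parcel=S74: ✗
parcel=S25: ✗
parcel=S78: ✓ → 71
parcel=S81: ✗
parcel=S32: ✗
length_cm_sum2 = 114 + 107 + 49 + 71 = 341
—
[declared_sum: declared > 1643 or length_cm > 56]
parcel=S97: ✓ → 114
parcel=S12: ✓ → 107
parcel=S57: ✓ → 49
parcel=S33: ✓ → 97
parcel=S74: ✓ → 146
parcel=S25: ✗
parcel=S78: ✓ → 71
parcel=S81: ✓ → 39
parcel=S32: ✗
declared_sum = 114 + 107 + 49 + 97 + 146 + 71 + 39 = 623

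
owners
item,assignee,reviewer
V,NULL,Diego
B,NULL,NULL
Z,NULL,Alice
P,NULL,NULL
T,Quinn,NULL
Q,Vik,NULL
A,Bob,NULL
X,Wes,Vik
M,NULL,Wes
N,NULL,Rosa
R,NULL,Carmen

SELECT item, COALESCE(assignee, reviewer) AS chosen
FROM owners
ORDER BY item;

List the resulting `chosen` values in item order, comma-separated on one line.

Bob, NULL, Wes, Rosa, NULL, Vik, Carmen, Quinn, Diego, Wes, Alice

item=A: assignee=Bob → Bob
item=B: assignee=NULL, reviewer=NULL (all NULL) → NULL
item=M: assignee=NULL, reviewer=Wes → Wes
item=N: assignee=NULL, reviewer=Rosa → Rosa
item=P: assignee=NULL, reviewer=NULL (all NULL) → NULL
item=Q: assignee=Vik → Vik
item=R: assignee=NULL, reviewer=Carmen → Carmen
item=T: assignee=Quinn → Quinn
item=V: assignee=NULL, reviewer=Diego → Diego
item=X: assignee=Wes → Wes
item=Z: assignee=NULL, reviewer=Alice → Alice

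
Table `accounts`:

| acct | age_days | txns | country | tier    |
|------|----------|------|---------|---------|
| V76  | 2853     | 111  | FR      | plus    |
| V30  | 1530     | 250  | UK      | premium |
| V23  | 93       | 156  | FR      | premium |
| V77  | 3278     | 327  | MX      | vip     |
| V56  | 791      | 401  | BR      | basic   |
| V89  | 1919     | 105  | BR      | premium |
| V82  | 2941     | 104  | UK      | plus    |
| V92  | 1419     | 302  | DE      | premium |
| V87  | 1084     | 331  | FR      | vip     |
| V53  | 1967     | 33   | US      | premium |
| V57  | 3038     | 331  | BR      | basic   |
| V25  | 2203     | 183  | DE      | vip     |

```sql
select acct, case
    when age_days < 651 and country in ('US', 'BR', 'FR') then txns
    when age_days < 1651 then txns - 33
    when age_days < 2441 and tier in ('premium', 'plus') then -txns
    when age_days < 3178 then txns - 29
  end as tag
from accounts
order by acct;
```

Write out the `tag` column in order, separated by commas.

156, 154, 217, -33, 368, 302, 82, NULL, 75, 298, -105, 269

acct=V23: age_days < 651 and country in ('US', 'BR', 'FR') → 156
acct=V25: age_days < 3178 → 154
acct=V30: age_days < 1651 → 217
acct=V53: age_days < 2441 and tier in ('premium', 'plus') → -33
acct=V56: age_days < 1651 → 368
acct=V57: age_days < 3178 → 302
acct=V76: age_days < 3178 → 82
acct=V77: (no match → NULL) → NULL
acct=V82: age_days < 3178 → 75
acct=V87: age_days < 1651 → 298
acct=V89: age_days < 2441 and tier in ('premium', 'plus') → -105
acct=V92: age_days < 1651 → 269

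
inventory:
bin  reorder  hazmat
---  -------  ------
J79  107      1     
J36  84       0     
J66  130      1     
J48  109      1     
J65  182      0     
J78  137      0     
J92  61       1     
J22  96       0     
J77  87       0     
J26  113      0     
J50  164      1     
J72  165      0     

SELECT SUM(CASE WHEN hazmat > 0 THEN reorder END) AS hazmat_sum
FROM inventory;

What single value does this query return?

bin=J79: ✓ → 107
bin=J36: ✗
bin=J66: ✓ → 130
bin=J48: ✓ → 109
bin=J65: ✗
bin=J78: ✗
bin=J92: ✓ → 61
bin=J22: ✗
bin=J77: ✗
bin=J26: ✗
bin=J50: ✓ → 164
bin=J72: ✗
hazmat_sum = 107 + 130 + 109 + 61 + 164 = 571

571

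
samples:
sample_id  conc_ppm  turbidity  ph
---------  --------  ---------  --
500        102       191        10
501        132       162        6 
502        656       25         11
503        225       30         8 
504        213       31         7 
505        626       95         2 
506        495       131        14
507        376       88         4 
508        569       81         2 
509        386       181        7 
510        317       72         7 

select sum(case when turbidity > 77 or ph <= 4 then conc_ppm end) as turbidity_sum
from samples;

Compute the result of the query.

sample_id=500: ✓ → 102
sample_id=501: ✓ → 132
sample_id=502: ✗
sample_id=503: ✗
sample_id=504: ✗
sample_id=505: ✓ → 626
sample_id=506: ✓ → 495
sample_id=507: ✓ → 376
sample_id=508: ✓ → 569
sample_id=509: ✓ → 386
sample_id=510: ✗
turbidity_sum = 102 + 132 + 626 + 495 + 376 + 569 + 386 = 2686

2686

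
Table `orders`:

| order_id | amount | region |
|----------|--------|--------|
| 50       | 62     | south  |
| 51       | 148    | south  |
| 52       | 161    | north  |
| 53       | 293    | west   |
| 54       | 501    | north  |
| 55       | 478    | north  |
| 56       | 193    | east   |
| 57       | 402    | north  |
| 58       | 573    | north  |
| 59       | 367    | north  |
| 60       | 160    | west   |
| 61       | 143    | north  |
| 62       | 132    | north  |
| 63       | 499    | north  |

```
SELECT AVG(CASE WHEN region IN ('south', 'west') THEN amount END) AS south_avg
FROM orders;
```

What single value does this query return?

165.75

order_id=50: ✓ → 62
order_id=51: ✓ → 148
order_id=52: ✗
order_id=53: ✓ → 293
order_id=54: ✗
order_id=55: ✗
order_id=56: ✗
order_id=57: ✗
order_id=58: ✗
order_id=59: ✗
order_id=60: ✓ → 160
order_id=61: ✗
order_id=62: ✗
order_id=63: ✗
south_avg = (62 + 148 + 293 + 160) / 4 = 165.75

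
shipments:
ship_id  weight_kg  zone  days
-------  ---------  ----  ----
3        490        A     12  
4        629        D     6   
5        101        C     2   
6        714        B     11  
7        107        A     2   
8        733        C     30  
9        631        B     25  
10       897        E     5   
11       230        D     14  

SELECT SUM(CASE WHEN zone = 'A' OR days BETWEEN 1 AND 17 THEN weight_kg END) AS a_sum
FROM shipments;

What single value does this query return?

ship_id=3: ✓ → 490
ship_id=4: ✓ → 629
ship_id=5: ✓ → 101
ship_id=6: ✓ → 714
ship_id=7: ✓ → 107
ship_id=8: ✗
ship_id=9: ✗
ship_id=10: ✓ → 897
ship_id=11: ✓ → 230
a_sum = 490 + 629 + 101 + 714 + 107 + 897 + 230 = 3168

3168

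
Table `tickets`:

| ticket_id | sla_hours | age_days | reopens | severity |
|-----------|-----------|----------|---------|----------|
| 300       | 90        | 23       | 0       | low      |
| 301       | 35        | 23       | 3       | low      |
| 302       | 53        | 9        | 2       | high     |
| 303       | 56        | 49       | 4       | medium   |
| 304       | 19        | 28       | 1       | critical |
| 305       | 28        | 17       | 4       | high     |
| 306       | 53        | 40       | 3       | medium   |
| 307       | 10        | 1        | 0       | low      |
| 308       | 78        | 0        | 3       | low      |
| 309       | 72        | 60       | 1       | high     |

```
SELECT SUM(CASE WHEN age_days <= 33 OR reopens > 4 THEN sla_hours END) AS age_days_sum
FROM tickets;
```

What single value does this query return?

313

ticket_id=300: ✓ → 90
ticket_id=301: ✓ → 35
ticket_id=302: ✓ → 53
ticket_id=303: ✗
ticket_id=304: ✓ → 19
ticket_id=305: ✓ → 28
ticket_id=306: ✗
ticket_id=307: ✓ → 10
ticket_id=308: ✓ → 78
ticket_id=309: ✗
age_days_sum = 90 + 35 + 53 + 19 + 28 + 10 + 78 = 313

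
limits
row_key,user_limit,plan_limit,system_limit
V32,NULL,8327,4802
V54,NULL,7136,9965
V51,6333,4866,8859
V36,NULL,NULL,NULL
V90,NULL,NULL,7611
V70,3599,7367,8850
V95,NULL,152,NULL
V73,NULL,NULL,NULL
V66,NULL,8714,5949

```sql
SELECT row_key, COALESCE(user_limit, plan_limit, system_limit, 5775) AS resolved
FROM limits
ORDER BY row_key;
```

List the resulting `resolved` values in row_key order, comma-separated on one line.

row_key=V32: user_limit=NULL, plan_limit=8327 → 8327
row_key=V36: user_limit=NULL, plan_limit=NULL, system_limit=NULL, → literal 5775 → 5775
row_key=V51: user_limit=6333 → 6333
row_key=V54: user_limit=NULL, plan_limit=7136 → 7136
row_key=V66: user_limit=NULL, plan_limit=8714 → 8714
row_key=V70: user_limit=3599 → 3599
row_key=V73: user_limit=NULL, plan_limit=NULL, system_limit=NULL, → literal 5775 → 5775
row_key=V90: user_limit=NULL, plan_limit=NULL, system_limit=7611 → 7611
row_key=V95: user_limit=NULL, plan_limit=152 → 152

8327, 5775, 6333, 7136, 8714, 3599, 5775, 7611, 152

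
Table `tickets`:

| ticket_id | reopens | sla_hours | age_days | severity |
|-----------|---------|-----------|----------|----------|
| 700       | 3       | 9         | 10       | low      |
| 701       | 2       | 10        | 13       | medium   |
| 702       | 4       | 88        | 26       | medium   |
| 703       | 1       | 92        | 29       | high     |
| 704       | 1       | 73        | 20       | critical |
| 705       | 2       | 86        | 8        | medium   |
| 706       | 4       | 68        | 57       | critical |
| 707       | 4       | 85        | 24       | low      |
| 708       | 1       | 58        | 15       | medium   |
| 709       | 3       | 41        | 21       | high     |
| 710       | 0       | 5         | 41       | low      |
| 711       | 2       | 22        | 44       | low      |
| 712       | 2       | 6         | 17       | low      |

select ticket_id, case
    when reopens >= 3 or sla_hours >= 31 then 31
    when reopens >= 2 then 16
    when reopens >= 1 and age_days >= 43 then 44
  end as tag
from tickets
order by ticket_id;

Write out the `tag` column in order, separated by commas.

31, 16, 31, 31, 31, 31, 31, 31, 31, 31, NULL, 16, 16

ticket_id=700: reopens >= 3 or sla_hours >= 31 → 31
ticket_id=701: reopens >= 2 → 16
ticket_id=702: reopens >= 3 or sla_hours >= 31 → 31
ticket_id=703: reopens >= 3 or sla_hours >= 31 → 31
ticket_id=704: reopens >= 3 or sla_hours >= 31 → 31
ticket_id=705: reopens >= 3 or sla_hours >= 31 → 31
ticket_id=706: reopens >= 3 or sla_hours >= 31 → 31
ticket_id=707: reopens >= 3 or sla_hours >= 31 → 31
ticket_id=708: reopens >= 3 or sla_hours >= 31 → 31
ticket_id=709: reopens >= 3 or sla_hours >= 31 → 31
ticket_id=710: (no match → NULL) → NULL
ticket_id=711: reopens >= 2 → 16
ticket_id=712: reopens >= 2 → 16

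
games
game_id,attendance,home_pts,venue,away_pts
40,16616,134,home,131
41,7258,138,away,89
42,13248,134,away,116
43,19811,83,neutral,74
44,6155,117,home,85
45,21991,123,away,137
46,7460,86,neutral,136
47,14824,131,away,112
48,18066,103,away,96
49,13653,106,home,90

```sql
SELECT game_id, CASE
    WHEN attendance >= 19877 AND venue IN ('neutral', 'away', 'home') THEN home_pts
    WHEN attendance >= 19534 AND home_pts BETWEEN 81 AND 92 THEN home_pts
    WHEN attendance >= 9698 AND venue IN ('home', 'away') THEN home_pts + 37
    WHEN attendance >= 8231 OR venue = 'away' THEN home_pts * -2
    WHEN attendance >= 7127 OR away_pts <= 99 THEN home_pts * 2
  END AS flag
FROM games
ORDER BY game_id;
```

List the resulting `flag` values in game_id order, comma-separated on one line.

171, -276, 171, 83, 234, 123, 172, 168, 140, 143

game_id=40: attendance >= 9698 AND venue IN ('home', 'away') → 171
game_id=41: attendance >= 8231 OR venue = 'away' → -276
game_id=42: attendance >= 9698 AND venue IN ('home', 'away') → 171
game_id=43: attendance >= 19534 AND home_pts BETWEEN 81 AND 92 → 83
game_id=44: attendance >= 7127 OR away_pts <= 99 → 234
game_id=45: attendance >= 19877 AND venue IN ('neutral', 'away', 'home') → 123
game_id=46: attendance >= 7127 OR away_pts <= 99 → 172
game_id=47: attendance >= 9698 AND venue IN ('home', 'away') → 168
game_id=48: attendance >= 9698 AND venue IN ('home', 'away') → 140
game_id=49: attendance >= 9698 AND venue IN ('home', 'away') → 143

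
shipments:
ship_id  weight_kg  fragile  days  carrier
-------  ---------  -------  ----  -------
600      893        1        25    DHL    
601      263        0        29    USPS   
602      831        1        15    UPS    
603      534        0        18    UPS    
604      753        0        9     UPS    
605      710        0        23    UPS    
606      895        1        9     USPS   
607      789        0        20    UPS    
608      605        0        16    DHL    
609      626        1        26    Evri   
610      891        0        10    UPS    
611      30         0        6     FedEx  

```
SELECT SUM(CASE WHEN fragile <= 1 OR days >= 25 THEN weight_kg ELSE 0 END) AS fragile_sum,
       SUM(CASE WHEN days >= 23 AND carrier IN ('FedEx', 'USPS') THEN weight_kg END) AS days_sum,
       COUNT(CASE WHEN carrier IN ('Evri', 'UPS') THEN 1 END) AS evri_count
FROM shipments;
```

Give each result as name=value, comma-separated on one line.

[fragile_sum: fragile <= 1 OR days >= 25]
ship_id=600: ✓ → 893
ship_id=601: ✓ → 263
ship_id=602: ✓ → 831
ship_id=603: ✓ → 534
ship_id=604: ✓ → 753
ship_id=605: ✓ → 710
ship_id=606: ✓ → 895
ship_id=607: ✓ → 789
ship_id=608: ✓ → 605
ship_id=609: ✓ → 626
ship_id=610: ✓ → 891
ship_id=611: ✓ → 30
fragile_sum = 893 + 263 + 831 + 534 + 753 + 710 + 895 + 789 + 605 + 626 + 891 + 30 = 7820
—
[days_sum: days >= 23 AND carrier IN ('FedEx', 'USPS')]
ship_id=600: ✗
ship_id=601: ✓ → 263
ship_id=602: ✗
ship_id=603: ✗
ship_id=604: ✗
ship_id=605: ✗
ship_id=606: ✗
ship_id=607: ✗
ship_id=608: ✗
ship_id=609: ✗
ship_id=610: ✗
ship_id=611: ✗
days_sum = 263
—
[evri_count: carrier IN ('Evri', 'UPS')]
ship_id=600: ✗
ship_id=601: ✗
ship_id=602: ✓ → 1
ship_id=603: ✓ → 1
ship_id=604: ✓ → 1
ship_id=605: ✓ → 1
ship_id=606: ✗
ship_id=607: ✓ → 1
ship_id=608: ✗
ship_id=609: ✓ → 1
ship_id=610: ✓ → 1
ship_id=611: ✗
evri_count = COUNT(1, 1, 1, 1, 1, 1, 1) = 7

fragile_sum=7820, days_sum=263, evri_count=7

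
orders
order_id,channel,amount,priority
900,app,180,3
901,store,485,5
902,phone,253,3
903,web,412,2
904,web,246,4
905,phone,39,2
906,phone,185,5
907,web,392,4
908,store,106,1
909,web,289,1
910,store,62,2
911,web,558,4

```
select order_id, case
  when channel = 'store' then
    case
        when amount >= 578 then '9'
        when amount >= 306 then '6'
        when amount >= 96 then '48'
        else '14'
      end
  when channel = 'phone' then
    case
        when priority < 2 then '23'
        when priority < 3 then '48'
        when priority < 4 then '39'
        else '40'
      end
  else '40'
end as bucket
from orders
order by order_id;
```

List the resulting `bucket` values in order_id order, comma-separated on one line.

order_id=900: channel='app' → outer ELSE → 40
order_id=901: channel='store' → inner[amount >= 306] → 6
order_id=902: channel='phone' → inner[priority < 4] → 39
order_id=903: channel='web' → outer ELSE → 40
order_id=904: channel='web' → outer ELSE → 40
order_id=905: channel='phone' → inner[priority < 3] → 48
order_id=906: channel='phone' → inner[ELSE] → 40
order_id=907: channel='web' → outer ELSE → 40
order_id=908: channel='store' → inner[amount >= 96] → 48
order_id=909: channel='web' → outer ELSE → 40
order_id=910: channel='store' → inner[ELSE] → 14
order_id=911: channel='web' → outer ELSE → 40

40, 6, 39, 40, 40, 48, 40, 40, 48, 40, 14, 40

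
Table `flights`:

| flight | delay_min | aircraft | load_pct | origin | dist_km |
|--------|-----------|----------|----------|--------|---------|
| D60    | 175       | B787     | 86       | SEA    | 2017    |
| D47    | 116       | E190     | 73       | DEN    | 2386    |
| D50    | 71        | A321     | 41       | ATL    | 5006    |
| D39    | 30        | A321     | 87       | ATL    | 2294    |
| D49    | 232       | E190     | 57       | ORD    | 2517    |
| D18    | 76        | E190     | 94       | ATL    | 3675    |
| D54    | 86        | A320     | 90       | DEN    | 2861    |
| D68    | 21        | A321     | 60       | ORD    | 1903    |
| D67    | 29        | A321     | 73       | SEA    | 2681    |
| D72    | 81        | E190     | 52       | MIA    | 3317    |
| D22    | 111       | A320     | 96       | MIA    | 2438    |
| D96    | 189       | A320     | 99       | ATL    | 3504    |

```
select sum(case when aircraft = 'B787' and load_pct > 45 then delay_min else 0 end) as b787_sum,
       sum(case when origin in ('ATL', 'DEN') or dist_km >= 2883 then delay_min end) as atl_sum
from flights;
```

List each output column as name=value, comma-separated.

[b787_sum: aircraft = 'B787' and load_pct > 45]
flight=D60: ✓ → 175
flight=D47: ✗
flight=D50: ✗
flight=D39: ✗
flight=D49: ✗
flight=D18: ✗
flight=D54: ✗
flight=D68: ✗
flight=D67: ✗
flight=D72: ✗
flight=D22: ✗
flight=D96: ✗
b787_sum = 175
—
[atl_sum: origin in ('ATL', 'DEN') or dist_km >= 2883]
flight=D60: ✗
flight=D47: ✓ → 116
flight=D50: ✓ → 71
flight=D39: ✓ → 30
flight=D49: ✗
flight=D18: ✓ → 76
flight=D54: ✓ → 86
flight=D68: ✗
flight=D67: ✗
flight=D72: ✓ → 81
flight=D22: ✗
flight=D96: ✓ → 189
atl_sum = 116 + 71 + 30 + 76 + 86 + 81 + 189 = 649

b787_sum=175, atl_sum=649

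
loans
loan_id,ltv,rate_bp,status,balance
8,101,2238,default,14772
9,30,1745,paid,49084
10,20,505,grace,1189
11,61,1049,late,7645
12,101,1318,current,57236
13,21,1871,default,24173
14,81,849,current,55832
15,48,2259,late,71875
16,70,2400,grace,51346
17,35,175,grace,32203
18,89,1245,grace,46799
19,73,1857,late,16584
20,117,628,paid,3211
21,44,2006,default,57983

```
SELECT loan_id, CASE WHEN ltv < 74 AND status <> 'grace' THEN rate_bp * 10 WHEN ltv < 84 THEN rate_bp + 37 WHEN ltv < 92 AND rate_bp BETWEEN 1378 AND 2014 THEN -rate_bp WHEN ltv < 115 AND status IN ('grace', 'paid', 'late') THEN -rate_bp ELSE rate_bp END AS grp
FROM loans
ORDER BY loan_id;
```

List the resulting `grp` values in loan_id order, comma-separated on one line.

2238, 17450, 542, 10490, 1318, 18710, 886, 22590, 2437, 212, -1245, 18570, 628, 20060

loan_id=8: ELSE → 2238
loan_id=9: ltv < 74 AND status <> 'grace' → 17450
loan_id=10: ltv < 84 → 542
loan_id=11: ltv < 74 AND status <> 'grace' → 10490
loan_id=12: ELSE → 1318
loan_id=13: ltv < 74 AND status <> 'grace' → 18710
loan_id=14: ltv < 84 → 886
loan_id=15: ltv < 74 AND status <> 'grace' → 22590
loan_id=16: ltv < 84 → 2437
loan_id=17: ltv < 84 → 212
loan_id=18: ltv < 115 AND status IN ('grace', 'paid', 'late') → -1245
loan_id=19: ltv < 74 AND status <> 'grace' → 18570
loan_id=20: ELSE → 628
loan_id=21: ltv < 74 AND status <> 'grace' → 20060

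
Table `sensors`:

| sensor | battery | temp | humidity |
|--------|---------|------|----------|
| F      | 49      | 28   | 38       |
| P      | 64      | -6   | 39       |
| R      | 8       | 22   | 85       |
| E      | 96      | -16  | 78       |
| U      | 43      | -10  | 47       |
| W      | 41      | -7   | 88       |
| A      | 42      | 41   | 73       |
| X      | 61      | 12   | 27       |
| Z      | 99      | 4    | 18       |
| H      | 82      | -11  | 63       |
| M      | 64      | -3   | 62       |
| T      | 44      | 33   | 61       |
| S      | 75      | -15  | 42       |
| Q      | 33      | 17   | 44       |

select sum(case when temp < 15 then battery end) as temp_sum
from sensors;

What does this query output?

sensor=F: ✗
sensor=P: ✓ → 64
sensor=R: ✗
sensor=E: ✓ → 96
sensor=U: ✓ → 43
sensor=W: ✓ → 41
sensor=A: ✗
sensor=X: ✓ → 61
sensor=Z: ✓ → 99
sensor=H: ✓ → 82
sensor=M: ✓ → 64
sensor=T: ✗
sensor=S: ✓ → 75
sensor=Q: ✗
temp_sum = 64 + 96 + 43 + 41 + 61 + 99 + 82 + 64 + 75 = 625

625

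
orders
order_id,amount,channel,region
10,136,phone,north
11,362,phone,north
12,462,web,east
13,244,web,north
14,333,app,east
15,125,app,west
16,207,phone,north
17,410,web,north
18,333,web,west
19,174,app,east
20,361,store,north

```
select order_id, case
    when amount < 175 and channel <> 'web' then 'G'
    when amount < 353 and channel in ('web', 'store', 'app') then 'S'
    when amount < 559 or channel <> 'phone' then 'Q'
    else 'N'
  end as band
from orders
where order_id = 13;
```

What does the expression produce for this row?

order_id = 13: amount=244, channel=web, region=north.
amount < 175 and channel <> 'web' → false
amount < 353 and channel in ('web', 'store', 'app') → true → S

S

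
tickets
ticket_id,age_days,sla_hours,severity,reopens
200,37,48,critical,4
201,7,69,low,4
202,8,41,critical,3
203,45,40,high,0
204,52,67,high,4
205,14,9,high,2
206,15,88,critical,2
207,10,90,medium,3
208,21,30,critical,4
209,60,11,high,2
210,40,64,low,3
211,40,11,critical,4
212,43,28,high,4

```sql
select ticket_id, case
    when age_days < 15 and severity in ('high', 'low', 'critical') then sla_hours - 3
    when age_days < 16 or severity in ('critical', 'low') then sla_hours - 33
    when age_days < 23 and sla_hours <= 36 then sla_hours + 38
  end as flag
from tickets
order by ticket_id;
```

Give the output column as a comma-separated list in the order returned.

ticket_id=200: age_days < 16 or severity in ('critical', 'low') → 15
ticket_id=201: age_days < 15 and severity in ('high', 'low', 'critical') → 66
ticket_id=202: age_days < 15 and severity in ('high', 'low', 'critical') → 38
ticket_id=203: (no match → NULL) → NULL
ticket_id=204: (no match → NULL) → NULL
ticket_id=205: age_days < 15 and severity in ('high', 'low', 'critical') → 6
ticket_id=206: age_days < 16 or severity in ('critical', 'low') → 55
ticket_id=207: age_days < 16 or severity in ('critical', 'low') → 57
ticket_id=208: age_days < 16 or severity in ('critical', 'low') → -3
ticket_id=209: (no match → NULL) → NULL
ticket_id=210: age_days < 16 or severity in ('critical', 'low') → 31
ticket_id=211: age_days < 16 or severity in ('critical', 'low') → -22
ticket_id=212: (no match → NULL) → NULL

15, 66, 38, NULL, NULL, 6, 55, 57, -3, NULL, 31, -22, NULL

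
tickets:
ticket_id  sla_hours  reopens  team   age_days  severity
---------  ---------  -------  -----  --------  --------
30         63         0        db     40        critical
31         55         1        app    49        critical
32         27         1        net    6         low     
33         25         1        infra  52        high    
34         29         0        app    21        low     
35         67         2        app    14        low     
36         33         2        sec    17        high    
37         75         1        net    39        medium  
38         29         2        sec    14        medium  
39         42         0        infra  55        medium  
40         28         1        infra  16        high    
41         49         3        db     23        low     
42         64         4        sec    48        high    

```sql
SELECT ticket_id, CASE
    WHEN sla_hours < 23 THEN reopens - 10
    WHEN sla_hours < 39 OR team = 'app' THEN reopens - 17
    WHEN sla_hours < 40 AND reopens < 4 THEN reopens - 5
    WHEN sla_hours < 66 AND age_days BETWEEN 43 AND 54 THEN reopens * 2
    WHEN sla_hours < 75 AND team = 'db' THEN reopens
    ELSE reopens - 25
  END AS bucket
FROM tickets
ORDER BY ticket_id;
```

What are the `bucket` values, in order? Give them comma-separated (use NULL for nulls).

ticket_id=30: sla_hours < 75 AND team = 'db' → 0
ticket_id=31: sla_hours < 39 OR team = 'app' → -16
ticket_id=32: sla_hours < 39 OR team = 'app' → -16
ticket_id=33: sla_hours < 39 OR team = 'app' → -16
ticket_id=34: sla_hours < 39 OR team = 'app' → -17
ticket_id=35: sla_hours < 39 OR team = 'app' → -15
ticket_id=36: sla_hours < 39 OR team = 'app' → -15
ticket_id=37: ELSE → -24
ticket_id=38: sla_hours < 39 OR team = 'app' → -15
ticket_id=39: ELSE → -25
ticket_id=40: sla_hours < 39 OR team = 'app' → -16
ticket_id=41: sla_hours < 75 AND team = 'db' → 3
ticket_id=42: sla_hours < 66 AND age_days BETWEEN 43 AND 54 → 8

0, -16, -16, -16, -17, -15, -15, -24, -15, -25, -16, 3, 8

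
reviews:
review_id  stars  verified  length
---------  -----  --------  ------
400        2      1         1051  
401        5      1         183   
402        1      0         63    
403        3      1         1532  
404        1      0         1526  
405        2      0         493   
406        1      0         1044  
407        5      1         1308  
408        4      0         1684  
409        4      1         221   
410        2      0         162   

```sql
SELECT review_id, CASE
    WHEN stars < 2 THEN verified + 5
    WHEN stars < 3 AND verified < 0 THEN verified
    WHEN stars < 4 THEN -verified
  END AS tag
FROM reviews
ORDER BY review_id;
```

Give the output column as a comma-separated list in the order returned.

review_id=400: stars < 4 → -1
review_id=401: (no match → NULL) → NULL
review_id=402: stars < 2 → 5
review_id=403: stars < 4 → -1
review_id=404: stars < 2 → 5
review_id=405: stars < 4 → 0
review_id=406: stars < 2 → 5
review_id=407: (no match → NULL) → NULL
review_id=408: (no match → NULL) → NULL
review_id=409: (no match → NULL) → NULL
review_id=410: stars < 4 → 0

-1, NULL, 5, -1, 5, 0, 5, NULL, NULL, NULL, 0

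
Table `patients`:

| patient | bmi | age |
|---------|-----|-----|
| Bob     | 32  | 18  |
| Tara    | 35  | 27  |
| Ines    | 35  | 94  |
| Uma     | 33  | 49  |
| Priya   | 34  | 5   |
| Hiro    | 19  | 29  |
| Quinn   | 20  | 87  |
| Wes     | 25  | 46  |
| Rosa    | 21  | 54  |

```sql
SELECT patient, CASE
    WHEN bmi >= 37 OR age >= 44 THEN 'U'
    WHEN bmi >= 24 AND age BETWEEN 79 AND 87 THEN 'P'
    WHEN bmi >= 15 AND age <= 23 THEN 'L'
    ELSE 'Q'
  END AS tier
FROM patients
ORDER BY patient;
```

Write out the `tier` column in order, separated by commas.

patient=Bob: bmi >= 15 AND age <= 23 → L
patient=Hiro: ELSE → Q
patient=Ines: bmi >= 37 OR age >= 44 → U
patient=Priya: bmi >= 15 AND age <= 23 → L
patient=Quinn: bmi >= 37 OR age >= 44 → U
patient=Rosa: bmi >= 37 OR age >= 44 → U
patient=Tara: ELSE → Q
patient=Uma: bmi >= 37 OR age >= 44 → U
patient=Wes: bmi >= 37 OR age >= 44 → U

L, Q, U, L, U, U, Q, U, U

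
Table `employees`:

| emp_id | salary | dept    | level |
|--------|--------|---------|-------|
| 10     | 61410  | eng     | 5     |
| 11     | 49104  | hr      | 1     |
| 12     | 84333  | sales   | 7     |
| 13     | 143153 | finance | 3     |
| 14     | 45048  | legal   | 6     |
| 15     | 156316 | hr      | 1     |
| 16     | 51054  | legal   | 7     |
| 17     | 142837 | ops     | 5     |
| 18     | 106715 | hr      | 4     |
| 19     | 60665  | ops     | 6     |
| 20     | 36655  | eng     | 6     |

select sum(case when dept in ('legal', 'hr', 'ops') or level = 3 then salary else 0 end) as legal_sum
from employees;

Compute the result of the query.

emp_id=10: ✗
emp_id=11: ✓ → 49104
emp_id=12: ✗
emp_id=13: ✓ → 143153
emp_id=14: ✓ → 45048
emp_id=15: ✓ → 156316
emp_id=16: ✓ → 51054
emp_id=17: ✓ → 142837
emp_id=18: ✓ → 106715
emp_id=19: ✓ → 60665
emp_id=20: ✗
legal_sum = 49104 + 143153 + 45048 + 156316 + 51054 + 142837 + 106715 + 60665 = 754892

754892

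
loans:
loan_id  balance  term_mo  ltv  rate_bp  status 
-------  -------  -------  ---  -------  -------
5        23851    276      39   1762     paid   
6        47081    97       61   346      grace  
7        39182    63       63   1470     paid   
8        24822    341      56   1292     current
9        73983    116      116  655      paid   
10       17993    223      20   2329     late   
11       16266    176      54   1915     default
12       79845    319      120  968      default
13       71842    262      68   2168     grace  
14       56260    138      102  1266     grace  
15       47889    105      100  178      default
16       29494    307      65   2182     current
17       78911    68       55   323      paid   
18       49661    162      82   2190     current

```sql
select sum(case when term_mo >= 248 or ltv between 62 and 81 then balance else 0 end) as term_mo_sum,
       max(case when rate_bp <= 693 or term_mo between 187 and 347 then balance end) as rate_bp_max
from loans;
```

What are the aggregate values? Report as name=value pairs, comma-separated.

[term_mo_sum: term_mo >= 248 or ltv between 62 and 81]
loan_id=5: ✓ → 23851
loan_id=6: ✗
loan_id=7: ✓ → 39182
loan_id=8: ✓ → 24822
loan_id=9: ✗
loan_id=10: ✗
loan_id=11: ✗
loan_id=12: ✓ → 79845
loan_id=13: ✓ → 71842
loan_id=14: ✗
loan_id=15: ✗
loan_id=16: ✓ → 29494
loan_id=17: ✗
loan_id=18: ✗
term_mo_sum = 23851 + 39182 + 24822 + 79845 + 71842 + 29494 = 269036
—
[rate_bp_max: rate_bp <= 693 or term_mo between 187 and 347]
loan_id=5: ✓ → 23851
loan_id=6: ✓ → 47081
loan_id=7: ✗
loan_id=8: ✓ → 24822
loan_id=9: ✓ → 73983
loan_id=10: ✓ → 17993
loan_id=11: ✗
loan_id=12: ✓ → 79845
loan_id=13: ✓ → 71842
loan_id=14: ✗
loan_id=15: ✓ → 47889
loan_id=16: ✓ → 29494
loan_id=17: ✓ → 78911
loan_id=18: ✗
rate_bp_max = MAX(23851, 47081, 24822, 73983, 17993, 79845, 71842, 47889, 29494, 78911) = 79845

term_mo_sum=269036, rate_bp_max=79845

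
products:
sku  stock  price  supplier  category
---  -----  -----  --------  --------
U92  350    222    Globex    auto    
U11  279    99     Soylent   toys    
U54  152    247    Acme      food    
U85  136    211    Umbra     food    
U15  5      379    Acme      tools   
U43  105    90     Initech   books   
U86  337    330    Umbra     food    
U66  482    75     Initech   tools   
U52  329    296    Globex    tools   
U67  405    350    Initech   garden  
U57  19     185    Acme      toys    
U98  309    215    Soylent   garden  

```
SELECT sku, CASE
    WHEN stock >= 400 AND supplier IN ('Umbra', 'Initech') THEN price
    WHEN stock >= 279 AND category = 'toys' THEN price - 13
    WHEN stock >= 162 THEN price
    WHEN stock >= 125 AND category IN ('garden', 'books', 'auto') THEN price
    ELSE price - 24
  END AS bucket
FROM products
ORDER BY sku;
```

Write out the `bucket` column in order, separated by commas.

86, 355, 66, 296, 223, 161, 75, 350, 187, 330, 222, 215

sku=U11: stock >= 279 AND category = 'toys' → 86
sku=U15: ELSE → 355
sku=U43: ELSE → 66
sku=U52: stock >= 162 → 296
sku=U54: ELSE → 223
sku=U57: ELSE → 161
sku=U66: stock >= 400 AND supplier IN ('Umbra', 'Initech') → 75
sku=U67: stock >= 400 AND supplier IN ('Umbra', 'Initech') → 350
sku=U85: ELSE → 187
sku=U86: stock >= 162 → 330
sku=U92: stock >= 162 → 222
sku=U98: stock >= 162 → 215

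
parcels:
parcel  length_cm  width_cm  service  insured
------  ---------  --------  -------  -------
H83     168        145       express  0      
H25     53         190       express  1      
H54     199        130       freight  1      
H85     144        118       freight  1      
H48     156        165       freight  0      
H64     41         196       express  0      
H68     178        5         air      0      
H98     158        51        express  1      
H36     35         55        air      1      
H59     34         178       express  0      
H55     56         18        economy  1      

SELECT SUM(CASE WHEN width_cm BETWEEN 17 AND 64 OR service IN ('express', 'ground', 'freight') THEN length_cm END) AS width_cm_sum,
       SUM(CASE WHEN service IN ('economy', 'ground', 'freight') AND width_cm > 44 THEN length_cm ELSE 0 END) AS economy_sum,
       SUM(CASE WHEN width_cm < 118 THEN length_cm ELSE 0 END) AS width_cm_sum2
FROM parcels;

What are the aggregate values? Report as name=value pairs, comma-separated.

[width_cm_sum: width_cm BETWEEN 17 AND 64 OR service IN ('express', 'ground', 'freight')]
parcel=H83: ✓ → 168
parcel=H25: ✓ → 53
parcel=H54: ✓ → 199
parcel=H85: ✓ → 144
parcel=H48: ✓ → 156
parcel=H64: ✓ → 41
parcel=H68: ✗
parcel=H98: ✓ → 158
parcel=H36: ✓ → 35
parcel=H59: ✓ → 34
parcel=H55: ✓ → 56
width_cm_sum = 168 + 53 + 199 + 144 + 156 + 41 + 158 + 35 + 34 + 56 = 1044
—
[economy_sum: service IN ('economy', 'ground', 'freight') AND width_cm > 44]
parcel=H83: ✗
parcel=H25: ✗
parcel=H54: ✓ → 199
parcel=H85: ✓ → 144
parcel=H48: ✓ → 156
parcel=H64: ✗
parcel=H68: ✗
parcel=H98: ✗
parcel=H36: ✗
parcel=H59: ✗
parcel=H55: ✗
economy_sum = 199 + 144 + 156 = 499
—
[width_cm_sum2: width_cm < 118]
parcel=H83: ✗
parcel=H25: ✗
parcel=H54: ✗
parcel=H85: ✗
parcel=H48: ✗
parcel=H64: ✗
parcel=H68: ✓ → 178
parcel=H98: ✓ → 158
parcel=H36: ✓ → 35
parcel=H59: ✗
parcel=H55: ✓ → 56
width_cm_sum2 = 178 + 158 + 35 + 56 = 427

width_cm_sum=1044, economy_sum=499, width_cm_sum2=427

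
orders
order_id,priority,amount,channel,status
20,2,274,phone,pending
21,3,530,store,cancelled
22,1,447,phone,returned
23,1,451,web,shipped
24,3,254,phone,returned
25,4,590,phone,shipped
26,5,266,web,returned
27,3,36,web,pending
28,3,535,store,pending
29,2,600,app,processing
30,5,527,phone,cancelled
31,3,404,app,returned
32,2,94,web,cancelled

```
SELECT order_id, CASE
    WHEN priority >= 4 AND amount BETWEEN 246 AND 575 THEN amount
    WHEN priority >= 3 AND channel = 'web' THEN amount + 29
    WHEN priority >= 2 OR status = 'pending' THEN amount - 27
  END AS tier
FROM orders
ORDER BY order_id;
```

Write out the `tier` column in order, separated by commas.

247, 503, NULL, NULL, 227, 563, 266, 65, 508, 573, 527, 377, 67

order_id=20: priority >= 2 OR status = 'pending' → 247
order_id=21: priority >= 2 OR status = 'pending' → 503
order_id=22: (no match → NULL) → NULL
order_id=23: (no match → NULL) → NULL
order_id=24: priority >= 2 OR status = 'pending' → 227
order_id=25: priority >= 2 OR status = 'pending' → 563
order_id=26: priority >= 4 AND amount BETWEEN 246 AND 575 → 266
order_id=27: priority >= 3 AND channel = 'web' → 65
order_id=28: priority >= 2 OR status = 'pending' → 508
order_id=29: priority >= 2 OR status = 'pending' → 573
order_id=30: priority >= 4 AND amount BETWEEN 246 AND 575 → 527
order_id=31: priority >= 2 OR status = 'pending' → 377
order_id=32: priority >= 2 OR status = 'pending' → 67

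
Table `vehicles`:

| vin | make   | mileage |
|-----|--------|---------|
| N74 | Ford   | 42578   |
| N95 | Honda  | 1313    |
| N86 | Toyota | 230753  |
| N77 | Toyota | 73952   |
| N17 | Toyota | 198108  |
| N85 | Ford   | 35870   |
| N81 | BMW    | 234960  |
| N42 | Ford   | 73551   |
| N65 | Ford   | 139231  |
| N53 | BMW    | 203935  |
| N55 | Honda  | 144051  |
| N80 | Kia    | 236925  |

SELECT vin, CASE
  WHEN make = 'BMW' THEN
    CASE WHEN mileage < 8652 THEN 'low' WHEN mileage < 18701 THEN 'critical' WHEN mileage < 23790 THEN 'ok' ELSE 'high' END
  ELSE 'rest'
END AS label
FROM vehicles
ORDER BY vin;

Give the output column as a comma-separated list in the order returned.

vin=N17: make='Toyota' → outer ELSE → rest
vin=N42: make='Ford' → outer ELSE → rest
vin=N53: make='BMW' → inner[ELSE] → high
vin=N55: make='Honda' → outer ELSE → rest
vin=N65: make='Ford' → outer ELSE → rest
vin=N74: make='Ford' → outer ELSE → rest
vin=N77: make='Toyota' → outer ELSE → rest
vin=N80: make='Kia' → outer ELSE → rest
vin=N81: make='BMW' → inner[ELSE] → high
vin=N85: make='Ford' → outer ELSE → rest
vin=N86: make='Toyota' → outer ELSE → rest
vin=N95: make='Honda' → outer ELSE → rest

rest, rest, high, rest, rest, rest, rest, rest, high, rest, rest, rest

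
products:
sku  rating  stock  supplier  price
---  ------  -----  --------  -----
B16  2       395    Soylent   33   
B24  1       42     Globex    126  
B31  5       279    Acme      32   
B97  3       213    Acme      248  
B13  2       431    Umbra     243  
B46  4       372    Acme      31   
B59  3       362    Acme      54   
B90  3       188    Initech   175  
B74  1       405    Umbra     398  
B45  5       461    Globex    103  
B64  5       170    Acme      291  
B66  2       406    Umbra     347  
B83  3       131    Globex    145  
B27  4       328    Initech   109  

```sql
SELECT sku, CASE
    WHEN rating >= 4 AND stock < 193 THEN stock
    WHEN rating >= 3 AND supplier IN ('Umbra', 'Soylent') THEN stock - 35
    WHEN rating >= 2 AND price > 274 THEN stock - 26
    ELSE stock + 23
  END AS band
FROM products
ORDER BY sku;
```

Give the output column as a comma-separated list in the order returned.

sku=B13: ELSE → 454
sku=B16: ELSE → 418
sku=B24: ELSE → 65
sku=B27: ELSE → 351
sku=B31: ELSE → 302
sku=B45: ELSE → 484
sku=B46: ELSE → 395
sku=B59: ELSE → 385
sku=B64: rating >= 4 AND stock < 193 → 170
sku=B66: rating >= 2 AND price > 274 → 380
sku=B74: ELSE → 428
sku=B83: ELSE → 154
sku=B90: ELSE → 211
sku=B97: ELSE → 236

454, 418, 65, 351, 302, 484, 395, 385, 170, 380, 428, 154, 211, 236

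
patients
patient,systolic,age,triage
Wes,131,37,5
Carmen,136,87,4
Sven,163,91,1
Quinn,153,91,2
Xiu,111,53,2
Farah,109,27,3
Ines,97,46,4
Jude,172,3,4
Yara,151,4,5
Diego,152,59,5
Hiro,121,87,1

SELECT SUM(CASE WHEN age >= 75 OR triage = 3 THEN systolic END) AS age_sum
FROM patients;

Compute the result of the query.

patient=Wes: ✗
patient=Carmen: ✓ → 136
patient=Sven: ✓ → 163
patient=Quinn: ✓ → 153
patient=Xiu: ✗
patient=Farah: ✓ → 109
patient=Ines: ✗
patient=Jude: ✗
patient=Yara: ✗
patient=Diego: ✗
patient=Hiro: ✓ → 121
age_sum = 136 + 163 + 153 + 109 + 121 = 682

682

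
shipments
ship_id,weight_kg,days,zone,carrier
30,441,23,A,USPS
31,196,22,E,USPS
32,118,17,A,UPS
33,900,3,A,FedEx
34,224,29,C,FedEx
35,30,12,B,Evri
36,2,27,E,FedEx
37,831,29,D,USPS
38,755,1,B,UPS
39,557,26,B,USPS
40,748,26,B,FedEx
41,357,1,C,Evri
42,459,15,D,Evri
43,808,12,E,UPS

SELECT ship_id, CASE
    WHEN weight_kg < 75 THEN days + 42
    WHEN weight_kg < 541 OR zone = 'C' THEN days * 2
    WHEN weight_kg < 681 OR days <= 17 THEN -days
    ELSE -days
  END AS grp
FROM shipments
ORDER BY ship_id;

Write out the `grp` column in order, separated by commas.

ship_id=30: weight_kg < 541 OR zone = 'C' → 46
ship_id=31: weight_kg < 541 OR zone = 'C' → 44
ship_id=32: weight_kg < 541 OR zone = 'C' → 34
ship_id=33: weight_kg < 681 OR days <= 17 → -3
ship_id=34: weight_kg < 541 OR zone = 'C' → 58
ship_id=35: weight_kg < 75 → 54
ship_id=36: weight_kg < 75 → 69
ship_id=37: ELSE → -29
ship_id=38: weight_kg < 681 OR days <= 17 → -1
ship_id=39: weight_kg < 681 OR days <= 17 → -26
ship_id=40: ELSE → -26
ship_id=41: weight_kg < 541 OR zone = 'C' → 2
ship_id=42: weight_kg < 541 OR zone = 'C' → 30
ship_id=43: weight_kg < 681 OR days <= 17 → -12

46, 44, 34, -3, 58, 54, 69, -29, -1, -26, -26, 2, 30, -12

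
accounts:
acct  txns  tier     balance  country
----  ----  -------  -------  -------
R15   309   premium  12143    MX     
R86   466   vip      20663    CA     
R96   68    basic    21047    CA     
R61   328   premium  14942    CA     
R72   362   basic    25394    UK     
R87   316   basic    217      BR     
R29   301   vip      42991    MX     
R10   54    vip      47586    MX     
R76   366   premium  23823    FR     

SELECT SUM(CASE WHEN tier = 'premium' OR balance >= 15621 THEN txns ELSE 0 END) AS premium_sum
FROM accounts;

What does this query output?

acct=R15: ✓ → 309
acct=R86: ✓ → 466
acct=R96: ✓ → 68
acct=R61: ✓ → 328
acct=R72: ✓ → 362
acct=R87: ✗
acct=R29: ✓ → 301
acct=R10: ✓ → 54
acct=R76: ✓ → 366
premium_sum = 309 + 466 + 68 + 328 + 362 + 301 + 54 + 366 = 2254

2254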